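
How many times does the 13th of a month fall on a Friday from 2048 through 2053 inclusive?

9

Friday-the-13ths by year:
2048: Mar, Nov
2049: Aug
2050: May
2051: Jan, Oct
2052: Sep, Dec
2053: Jun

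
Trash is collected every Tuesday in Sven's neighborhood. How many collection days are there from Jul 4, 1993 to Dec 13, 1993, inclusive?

Jul 4, 1993 is a Sunday.
That's 163 days from start to end, counting both.
163 = 7 × 23 + 2, so there are 23 full weeks plus 2 extra days.
Each full week contributes one Tuesday: 23 so far.
The 2 extra days are Sun, Mon — none qualify.
Total: 23 + 0 = 23.

23 Tuesdays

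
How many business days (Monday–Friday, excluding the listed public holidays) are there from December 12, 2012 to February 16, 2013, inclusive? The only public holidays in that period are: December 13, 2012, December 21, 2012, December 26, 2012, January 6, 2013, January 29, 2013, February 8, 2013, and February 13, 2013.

December 12, 2012 is a Wednesday.
That's 67 days from start to end, counting both.
67 = 7 × 9 + 4, so there are 9 full weeks plus 4 extra days.
Each full week contributes 5 weekdays (Mon–Fri): 9 × 5 = 45.
The 4 extra days are Wednesday, Thursday, Friday, Saturday — 3 of them qualify.
Total: 45 + 3 = 48.
Holidays: December 13, 2012 (Thu); December 21, 2012 (Fri); December 26, 2012 (Wed); January 6, 2013 (Sun); January 29, 2013 (Tue); February 8, 2013 (Fri); February 13, 2013 (Wed).
6 of the 7 holidays fall on weekdays; the rest are weekends and were already excluded.
Business days: 48 − 6 = 42.

42 business days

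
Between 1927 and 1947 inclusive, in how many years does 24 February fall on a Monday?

4

Day of week of February 24 in each year:
1927: Thu, 1928: Fri, 1929: Sun, 1930: Mon ✓, 1931: Tue, 1932: Wed, 1933: Fri, 1934: Sat, 1935: Sun, 1936: Mon ✓, 1937: Wed, 1938: Thu, 1939: Fri, 1940: Sat, 1941: Mon ✓, 1942: Tue, 1943: Wed, 1944: Thu, 1945: Sat, 1946: Sun, 1947: Mon ✓
Mondays: 1930, 1936, 1941, 1947.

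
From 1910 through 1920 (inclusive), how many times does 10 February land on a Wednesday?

1

Day of week of February 10 in each year:
1910: Thu, 1911: Fri, 1912: Sat, 1913: Mon, 1914: Tue, 1915: Wed ✓, 1916: Thu, 1917: Sat, 1918: Sun, 1919: Mon, 1920: Tue
Wednesdays: 1915.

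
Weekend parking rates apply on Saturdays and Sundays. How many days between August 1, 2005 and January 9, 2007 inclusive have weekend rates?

150

August 1, 2005 is a Monday.
That's 527 days from start to end, counting both.
527 = 7 × 75 + 2, so there are 75 full weeks plus 2 extra days.
Each full week contributes 2 weekend days (Sat, Sun): 75 × 2 = 150.
The 2 extra days are Mon, Tue — none qualify.
Total: 150 + 0 = 150.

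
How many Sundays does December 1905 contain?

5

1 December 1905 is a Friday.
From 1 December 1905 to 31 December 1905 is 31 days inclusive.
31 = 7 × 4 + 3, so there are 4 full weeks plus 3 extra days.
Each full week contributes one Sunday: 4 so far.
The 3 extra days are Friday, Saturday, Sunday — 1 of them qualifies.
Total: 4 + 1 = 5.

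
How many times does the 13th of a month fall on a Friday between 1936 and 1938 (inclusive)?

4

Friday-the-13ths by year:
1936: Mar, Nov
1937: Aug
1938: May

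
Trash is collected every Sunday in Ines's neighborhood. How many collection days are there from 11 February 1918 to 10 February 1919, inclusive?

11 February 1918 is a Monday.
That's 365 days from start to end, counting both.
365 = 7 × 52 + 1, so there are 52 full weeks plus 1 extra day.
Each full week contributes one Sunday: 52 so far.
The 1 extra day is Mon — none qualify.
Total: 52 + 0 = 52.

52 Sundays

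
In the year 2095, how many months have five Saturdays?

A month has five Saturdays exactly when Saturday falls within its first (length − 28) days.
Jan: 31 days, starts Sat → 5 of Sat, Sun, Mon ✓
Feb: 28 days, starts Tue → 5 of (none)
Mar: 31 days, starts Tue → 5 of Tue, Wed, Thu
Apr: 30 days, starts Fri → 5 of Fri, Sat ✓
May: 31 days, starts Sun → 5 of Sun, Mon, Tue
Jun: 30 days, starts Wed → 5 of Wed, Thu
Jul: 31 days, starts Fri → 5 of Fri, Sat, Sun ✓
Aug: 31 days, starts Mon → 5 of Mon, Tue, Wed
Sep: 30 days, starts Thu → 5 of Thu, Fri
Oct: 31 days, starts Sat → 5 of Sat, Sun, Mon ✓
Nov: 30 days, starts Tue → 5 of Tue, Wed
Dec: 31 days, starts Thu → 5 of Thu, Fri, Sat ✓
Months with five Saturdays: Jan, Apr, Jul, Oct, Dec.

5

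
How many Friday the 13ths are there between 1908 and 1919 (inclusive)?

19

Friday-the-13ths by year:
1908: Mar, Nov
1909: Aug
1910: May
1911: Jan, Oct
1912: Sep, Dec
1913: Jun
1914: Feb, Mar, Nov
1915: Aug
1916: Oct
1917: Apr, Jul
1918: Sep, Dec
1919: Jun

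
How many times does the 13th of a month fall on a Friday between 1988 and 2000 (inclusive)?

Friday-the-13ths by year:
1988: May
1989: Jan, Oct
1990: Apr, Jul
1991: Sep, Dec
1992: Mar, Nov
1993: Aug
1994: May
1995: Jan, Oct
1996: Sep, Dec
1997: Jun
1998: Feb, Mar, Nov
1999: Aug
2000: Oct

21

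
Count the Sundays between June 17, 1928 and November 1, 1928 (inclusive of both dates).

20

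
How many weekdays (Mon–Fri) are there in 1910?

260 weekdays

1910-01-01 is a Saturday.
That's 365 days from start to end, counting both.
365 = 7 × 52 + 1, so there are 52 full weeks plus 1 extra day.
Each full week contributes 5 weekdays (Mon–Fri): 52 × 5 = 260.
The 1 extra day is Sat — none qualify.
Total: 260 + 0 = 260.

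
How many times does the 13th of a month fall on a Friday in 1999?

1

The 13th falls on a Friday when the month's 13th has weekday Fri.
Jan 13 is Wed; Feb 13 is Sat; Mar 13 is Sat; Apr 13 is Tue; May 13 is Thu; Jun 13 is Sun; Jul 13 is Tue; Aug 13 is Fri ✓; Sep 13 is Mon; Oct 13 is Wed; Nov 13 is Sat; Dec 13 is Mon.
Friday the 13ths: Aug.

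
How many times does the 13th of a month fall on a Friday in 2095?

The 13th falls on a Friday when the month's 13th has weekday Fri.
Jan 13 is Thu; Feb 13 is Sun; Mar 13 is Sun; Apr 13 is Wed; May 13 is Fri ✓; Jun 13 is Mon; Jul 13 is Wed; Aug 13 is Sat; Sep 13 is Tue; Oct 13 is Thu; Nov 13 is Sun; Dec 13 is Tue.
Friday the 13ths: May.

1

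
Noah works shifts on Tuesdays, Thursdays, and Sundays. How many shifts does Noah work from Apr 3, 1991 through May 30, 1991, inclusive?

25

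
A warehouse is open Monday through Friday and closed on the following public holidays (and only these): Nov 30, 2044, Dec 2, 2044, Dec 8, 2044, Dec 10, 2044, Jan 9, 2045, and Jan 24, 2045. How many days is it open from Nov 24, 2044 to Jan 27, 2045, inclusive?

Nov 24, 2044 is a Thursday.
The range spans 65 days (inclusive of both endpoints).
65 = 7 × 9 + 2, so there are 9 full weeks plus 2 extra days.
Each full week contributes 5 weekdays (Mon–Fri): 9 × 5 = 45.
The 2 extra days are Thursday, Friday — 2 of them qualify.
Total: 45 + 2 = 47.
Holidays: Nov 30, 2044 (Wed); Dec 2, 2044 (Fri); Dec 8, 2044 (Thu); Dec 10, 2044 (Sat); Jan 9, 2045 (Mon); Jan 24, 2045 (Tue).
5 of the 6 holidays fall on weekdays; the rest are weekends and were already excluded.
Business days: 47 − 5 = 42.

42 working days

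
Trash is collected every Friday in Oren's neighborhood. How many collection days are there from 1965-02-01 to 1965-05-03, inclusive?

1965-02-01 is a Monday.
From 1965-02-01 to 1965-05-03 is 92 days inclusive.
92 = 7 × 13 + 1, so there are 13 full weeks plus 1 extra day.
Each full week contributes one Friday: 13 so far.
The 1 extra day is Monday — none qualify.
Total: 13 + 0 = 13.

13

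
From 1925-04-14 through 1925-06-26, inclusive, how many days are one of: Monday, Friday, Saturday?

31

1925-04-14 is a Tuesday.
The range spans 74 days (inclusive of both endpoints).
74 = 7 × 10 + 4, so there are 10 full weeks plus 4 extra days.
Each full week contributes 3 days from the set (Mon, Fri, Sat): 10 × 3 = 30.
The 4 extra days are Tuesday, Wednesday, Thursday, Friday — 1 of them qualifies.
Total: 30 + 1 = 31.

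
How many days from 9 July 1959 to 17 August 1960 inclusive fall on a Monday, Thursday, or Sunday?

174

9 July 1959 is a Thursday.
That's 406 days from start to end, counting both.
406 = 7 × 58, so the span is exactly 58 full weeks.
Each full week contributes 3 days from the set (Mon, Thu, Sun): 58 × 3 = 174.
Total: 174.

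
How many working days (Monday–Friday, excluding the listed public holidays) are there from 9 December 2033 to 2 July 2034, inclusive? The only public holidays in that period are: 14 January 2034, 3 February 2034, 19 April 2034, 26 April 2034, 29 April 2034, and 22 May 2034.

142 working days

9 December 2033 is a Friday.
From 9 December 2033 to 2 July 2034 is 206 days inclusive.
206 = 7 × 29 + 3, so there are 29 full weeks plus 3 extra days.
Each full week contributes 5 weekdays (Mon–Fri): 29 × 5 = 145.
The 3 extra days are Fri, Sat, Sun — 1 of them qualifies.
Total: 145 + 1 = 146.
Holidays: 14 January 2034 (Sat); 3 February 2034 (Fri); 19 April 2034 (Wed); 26 April 2034 (Wed); 29 April 2034 (Sat); 22 May 2034 (Mon).
4 of the 6 holidays fall on weekdays; the rest are weekends and were already excluded.
Business days: 146 − 4 = 142.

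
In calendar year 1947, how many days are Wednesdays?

1947-01-01 is a Wednesday.
That's 365 days from start to end, counting both.
365 = 7 × 52 + 1, so there are 52 full weeks plus 1 extra day.
Each full week contributes one Wednesday: 52 so far.
The 1 extra day is Wed — 1 of them qualifies.
Total: 52 + 1 = 53.

53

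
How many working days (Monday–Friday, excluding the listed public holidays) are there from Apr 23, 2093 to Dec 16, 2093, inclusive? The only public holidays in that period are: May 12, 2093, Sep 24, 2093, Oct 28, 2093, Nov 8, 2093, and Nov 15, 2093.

167

Apr 23, 2093 is a Thursday.
From Apr 23, 2093 to Dec 16, 2093 is 238 days inclusive.
238 = 7 × 34, so the span is exactly 34 full weeks.
Each full week contributes 5 weekdays (Mon–Fri): 34 × 5 = 170.
Total: 170.
Holidays: May 12, 2093 (Tue); Sep 24, 2093 (Thu); Oct 28, 2093 (Wed); Nov 8, 2093 (Sun); Nov 15, 2093 (Sun).
3 of the 5 holidays fall on weekdays; the rest are weekends and were already excluded.
Business days: 170 − 3 = 167.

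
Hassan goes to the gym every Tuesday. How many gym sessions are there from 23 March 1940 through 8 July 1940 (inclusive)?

15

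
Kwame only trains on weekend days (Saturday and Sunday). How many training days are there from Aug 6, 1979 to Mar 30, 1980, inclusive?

Aug 6, 1979 is a Monday.
The range spans 238 days (inclusive of both endpoints).
238 = 7 × 34, so the span is exactly 34 full weeks.
Each full week contributes 2 weekend days (Sat, Sun): 34 × 2 = 68.

68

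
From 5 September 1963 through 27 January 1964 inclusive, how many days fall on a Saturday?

21 Saturdays

5 September 1963 is a Thursday.
The range spans 145 days (inclusive of both endpoints).
145 = 7 × 20 + 5, so there are 20 full weeks plus 5 extra days.
Each full week contributes one Saturday: 20 so far.
The 5 extra days are Thursday, Friday, Saturday, Sunday, Monday — 1 of them qualifies.
Total: 20 + 1 = 21.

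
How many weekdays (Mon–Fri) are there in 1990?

Jan 1, 1990 is a Monday.
That's 365 days from start to end, counting both.
365 = 7 × 52 + 1, so there are 52 full weeks plus 1 extra day.
Each full week contributes 5 weekdays (Mon–Fri): 52 × 5 = 260.
The 1 extra day is Monday — 1 of them qualifies.
Total: 260 + 1 = 261.

261 weekdays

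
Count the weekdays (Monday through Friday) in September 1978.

21 weekdays

September 1, 1978 is a Friday.
The range spans 30 days (inclusive of both endpoints).
30 = 7 × 4 + 2, so there are 4 full weeks plus 2 extra days.
Each full week contributes 5 weekdays (Mon–Fri): 4 × 5 = 20.
The 2 extra days are Fri, Sat — 1 of them qualifies.
Total: 20 + 1 = 21.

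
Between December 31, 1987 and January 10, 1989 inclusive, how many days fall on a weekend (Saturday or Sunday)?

108

December 31, 1987 is a Thursday.
That's 377 days from start to end, counting both.
377 = 7 × 53 + 6, so there are 53 full weeks plus 6 extra days.
Each full week contributes 2 weekend days (Sat, Sun): 53 × 2 = 106.
The 6 extra days are Thursday, Friday, Saturday, Sunday, Monday, Tuesday — 2 of them qualify.
Total: 106 + 2 = 108.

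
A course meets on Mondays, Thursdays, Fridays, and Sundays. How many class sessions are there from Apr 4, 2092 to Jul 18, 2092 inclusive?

61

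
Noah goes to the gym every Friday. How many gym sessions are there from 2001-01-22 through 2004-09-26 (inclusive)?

2001-01-22 is a Monday.
The range spans 1344 days (inclusive of both endpoints).
1344 = 7 × 192, so the span is exactly 192 full weeks.
Each full week contributes one Friday: 192 so far.
Total: 192.

192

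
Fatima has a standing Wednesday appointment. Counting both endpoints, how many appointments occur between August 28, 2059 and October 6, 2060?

August 28, 2059 is a Thursday.
That's 406 days from start to end, counting both.
406 = 7 × 58, so the span is exactly 58 full weeks.
Each full week contributes one Wednesday: 58 so far.
Total: 58.

58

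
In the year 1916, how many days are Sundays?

Jan 1, 1916 is a Saturday.
That's 366 days from start to end, counting both.
366 = 7 × 52 + 2, so there are 52 full weeks plus 2 extra days.
Each full week contributes one Sunday: 52 so far.
The 2 extra days are Sat, Sun — 1 of them qualifies.
Total: 52 + 1 = 53.

53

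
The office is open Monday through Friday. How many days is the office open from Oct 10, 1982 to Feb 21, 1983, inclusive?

Oct 10, 1982 is a Sunday.
The range spans 135 days (inclusive of both endpoints).
135 = 7 × 19 + 2, so there are 19 full weeks plus 2 extra days.
Each full week contributes 5 weekdays (Mon–Fri): 19 × 5 = 95.
The 2 extra days are Sun, Mon — 1 of them qualifies.
Total: 95 + 1 = 96.

96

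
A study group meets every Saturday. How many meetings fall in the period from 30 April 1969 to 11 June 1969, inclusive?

30 April 1969 is a Wednesday.
From 30 April 1969 to 11 June 1969 is 43 days inclusive.
43 = 7 × 6 + 1, so there are 6 full weeks plus 1 extra day.
Each full week contributes one Saturday: 6 so far.
The 1 extra day is Wednesday — none qualify.
Total: 6 + 0 = 6.

6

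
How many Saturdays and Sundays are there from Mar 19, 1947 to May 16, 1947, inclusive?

16

Mar 19, 1947 is a Wednesday.
That's 59 days from start to end, counting both.
59 = 7 × 8 + 3, so there are 8 full weeks plus 3 extra days.
Each full week contributes 2 weekend days (Sat, Sun): 8 × 2 = 16.
The 3 extra days are Wednesday, Thursday, Friday — none qualify.
Total: 16 + 0 = 16.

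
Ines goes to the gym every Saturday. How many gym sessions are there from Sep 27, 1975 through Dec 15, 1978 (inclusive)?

168

Sep 27, 1975 is a Saturday.
That's 1176 days from start to end, counting both.
1176 = 7 × 168, so the span is exactly 168 full weeks.
Each full week contributes one Saturday: 168 so far.
Total: 168.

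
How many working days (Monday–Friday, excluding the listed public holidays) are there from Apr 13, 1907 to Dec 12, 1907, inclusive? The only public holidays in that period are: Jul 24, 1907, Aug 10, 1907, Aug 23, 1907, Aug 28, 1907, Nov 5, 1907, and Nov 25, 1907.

169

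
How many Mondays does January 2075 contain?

4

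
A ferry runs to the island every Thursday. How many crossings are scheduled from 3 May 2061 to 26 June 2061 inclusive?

3 May 2061 is a Tuesday.
The range spans 55 days (inclusive of both endpoints).
55 = 7 × 7 + 6, so there are 7 full weeks plus 6 extra days.
Each full week contributes one Thursday: 7 so far.
The 6 extra days are Tuesday, Wednesday, Thursday, Friday, Saturday, Sunday — 1 of them qualifies.
Total: 7 + 1 = 8.

8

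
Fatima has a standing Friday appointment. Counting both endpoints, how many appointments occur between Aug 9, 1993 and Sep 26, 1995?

Aug 9, 1993 is a Monday.
The range spans 779 days (inclusive of both endpoints).
779 = 7 × 111 + 2, so there are 111 full weeks plus 2 extra days.
Each full week contributes one Friday: 111 so far.
The 2 extra days are Mon, Tue — none qualify.
Total: 111 + 0 = 111.

111 Fridays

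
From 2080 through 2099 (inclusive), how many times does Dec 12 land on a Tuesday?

2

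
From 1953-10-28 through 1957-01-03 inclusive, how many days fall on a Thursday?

1953-10-28 is a Wednesday.
The range spans 1164 days (inclusive of both endpoints).
1164 = 7 × 166 + 2, so there are 166 full weeks plus 2 extra days.
Each full week contributes one Thursday: 166 so far.
The 2 extra days are Wed, Thu — 1 of them qualifies.
Total: 166 + 1 = 167.

167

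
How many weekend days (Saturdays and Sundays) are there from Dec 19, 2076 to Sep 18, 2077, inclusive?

Dec 19, 2076 is a Saturday.
That's 274 days from start to end, counting both.
274 = 7 × 39 + 1, so there are 39 full weeks plus 1 extra day.
Each full week contributes 2 weekend days (Sat, Sun): 39 × 2 = 78.
The 1 extra day is Sat — 1 of them qualifies.
Total: 78 + 1 = 79.

79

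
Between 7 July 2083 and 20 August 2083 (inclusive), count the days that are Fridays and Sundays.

13

7 July 2083 is a Wednesday.
From 7 July 2083 to 20 August 2083 is 45 days inclusive.
45 = 7 × 6 + 3, so there are 6 full weeks plus 3 extra days.
Each full week contributes 2 days from the set (Fri, Sun): 6 × 2 = 12.
The 3 extra days are Wednesday, Thursday, Friday — 1 of them qualifies.
Total: 12 + 1 = 13.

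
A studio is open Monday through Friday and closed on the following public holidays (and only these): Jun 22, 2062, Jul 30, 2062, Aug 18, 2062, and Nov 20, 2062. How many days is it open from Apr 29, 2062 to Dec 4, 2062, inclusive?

Apr 29, 2062 is a Saturday.
The range spans 220 days (inclusive of both endpoints).
220 = 7 × 31 + 3, so there are 31 full weeks plus 3 extra days.
Each full week contributes 5 weekdays (Mon–Fri): 31 × 5 = 155.
The 3 extra days are Sat, Sun, Mon — 1 of them qualifies.
Total: 155 + 1 = 156.
Holidays: Jun 22, 2062 (Thu); Jul 30, 2062 (Sun); Aug 18, 2062 (Fri); Nov 20, 2062 (Mon).
3 of the 4 holidays fall on weekdays; the rest are weekends and were already excluded.
Business days: 156 − 3 = 153.

153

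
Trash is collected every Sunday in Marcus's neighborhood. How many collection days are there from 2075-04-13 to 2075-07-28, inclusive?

16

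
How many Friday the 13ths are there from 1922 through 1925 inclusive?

8

Friday-the-13ths by year:
1922: Jan, Oct
1923: Apr, Jul
1924: Jun
1925: Feb, Mar, Nov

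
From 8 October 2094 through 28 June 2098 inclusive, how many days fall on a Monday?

194

8 October 2094 is a Friday.
The range spans 1360 days (inclusive of both endpoints).
1360 = 7 × 194 + 2, so there are 194 full weeks plus 2 extra days.
Each full week contributes one Monday: 194 so far.
The 2 extra days are Friday, Saturday — none qualify.
Total: 194 + 0 = 194.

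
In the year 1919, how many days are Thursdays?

January 1, 1919 is a Wednesday.
The range spans 365 days (inclusive of both endpoints).
365 = 7 × 52 + 1, so there are 52 full weeks plus 1 extra day.
Each full week contributes one Thursday: 52 so far.
The 1 extra day is Wednesday — none qualify.
Total: 52 + 0 = 52.

52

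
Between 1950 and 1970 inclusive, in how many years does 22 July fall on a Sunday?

3

Day of week of July 22 in each year:
1950: Sat, 1951: Sun ✓, 1952: Tue, 1953: Wed, 1954: Thu, 1955: Fri, 1956: Sun ✓, 1957: Mon, 1958: Tue, 1959: Wed, 1960: Fri, 1961: Sat, 1962: Sun ✓, 1963: Mon, 1964: Wed, 1965: Thu, 1966: Fri, 1967: Sat, 1968: Mon, 1969: Tue, 1970: Wed
Sundays: 1951, 1956, 1962.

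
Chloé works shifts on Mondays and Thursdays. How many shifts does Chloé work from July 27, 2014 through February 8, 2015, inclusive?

July 27, 2014 is a Sunday.
The range spans 197 days (inclusive of both endpoints).
197 = 7 × 28 + 1, so there are 28 full weeks plus 1 extra day.
Each full week contributes 2 days from the set (Mon, Thu): 28 × 2 = 56.
The 1 extra day is Sun — none qualify.
Total: 56 + 0 = 56.

56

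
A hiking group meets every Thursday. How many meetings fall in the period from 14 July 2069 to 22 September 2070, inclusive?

14 July 2069 is a Sunday.
From 14 July 2069 to 22 September 2070 is 436 days inclusive.
436 = 7 × 62 + 2, so there are 62 full weeks plus 2 extra days.
Each full week contributes one Thursday: 62 so far.
The 2 extra days are Sun, Mon — none qualify.
Total: 62 + 0 = 62.

62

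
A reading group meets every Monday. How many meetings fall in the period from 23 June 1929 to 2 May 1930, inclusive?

45

23 June 1929 is a Sunday.
That's 314 days from start to end, counting both.
314 = 7 × 44 + 6, so there are 44 full weeks plus 6 extra days.
Each full week contributes one Monday: 44 so far.
The 6 extra days are Sun, Mon, Tue, Wed, Thu, Fri — 1 of them qualifies.
Total: 44 + 1 = 45.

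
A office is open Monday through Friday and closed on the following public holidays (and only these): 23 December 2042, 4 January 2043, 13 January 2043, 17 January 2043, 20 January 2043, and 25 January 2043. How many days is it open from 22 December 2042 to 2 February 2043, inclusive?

28

22 December 2042 is a Monday.
That's 43 days from start to end, counting both.
43 = 7 × 6 + 1, so there are 6 full weeks plus 1 extra day.
Each full week contributes 5 weekdays (Mon–Fri): 6 × 5 = 30.
The 1 extra day is Monday — 1 of them qualifies.
Total: 30 + 1 = 31.
Holidays: 23 December 2042 (Tue); 4 January 2043 (Sun); 13 January 2043 (Tue); 17 January 2043 (Sat); 20 January 2043 (Tue); 25 January 2043 (Sun).
3 of the 6 holidays fall on weekdays; the rest are weekends and were already excluded.
Business days: 31 − 3 = 28.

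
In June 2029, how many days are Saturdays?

1 June 2029 is a Friday.
The range spans 30 days (inclusive of both endpoints).
30 = 7 × 4 + 2, so there are 4 full weeks plus 2 extra days.
Each full week contributes one Saturday: 4 so far.
The 2 extra days are Fri, Sat — 1 of them qualifies.
Total: 4 + 1 = 5.

5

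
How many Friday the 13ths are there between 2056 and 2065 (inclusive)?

17

Friday-the-13ths by year:
2056: Oct
2057: Apr, Jul
2058: Sep, Dec
2059: Jun
2060: Feb, Aug
2061: May
2062: Jan, Oct
2063: Apr, Jul
2064: Jun
2065: Feb, Mar, Nov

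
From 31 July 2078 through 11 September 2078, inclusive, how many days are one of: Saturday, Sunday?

31 July 2078 is a Sunday.
The range spans 43 days (inclusive of both endpoints).
43 = 7 × 6 + 1, so there are 6 full weeks plus 1 extra day.
Each full week contributes 2 days from the set (Sat, Sun): 6 × 2 = 12.
The 1 extra day is Sun — 1 of them qualifies.
Total: 12 + 1 = 13.

13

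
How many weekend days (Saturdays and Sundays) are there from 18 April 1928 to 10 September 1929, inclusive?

146

18 April 1928 is a Wednesday.
From 18 April 1928 to 10 September 1929 is 511 days inclusive.
511 = 7 × 73, so the span is exactly 73 full weeks.
Each full week contributes 2 weekend days (Sat, Sun): 73 × 2 = 146.
Total: 146.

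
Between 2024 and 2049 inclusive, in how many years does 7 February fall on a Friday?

4

Day of week of February 7 in each year:
2024: Wed, 2025: Fri ✓, 2026: Sat, 2027: Sun, 2028: Mon, 2029: Wed, 2030: Thu, 2031: Fri ✓, 2032: Sat, 2033: Mon, 2034: Tue, 2035: Wed, 2036: Thu, 2037: Sat, 2038: Sun, 2039: Mon, 2040: Tue, 2041: Thu, 2042: Fri ✓, 2043: Sat, 2044: Sun, 2045: Tue, 2046: Wed, 2047: Thu, 2048: Fri ✓, 2049: Sun
Fridays: 2025, 2031, 2042, 2048.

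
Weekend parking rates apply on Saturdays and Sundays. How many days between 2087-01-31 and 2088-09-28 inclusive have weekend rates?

2087-01-31 is a Friday.
That's 607 days from start to end, counting both.
607 = 7 × 86 + 5, so there are 86 full weeks plus 5 extra days.
Each full week contributes 2 weekend days (Sat, Sun): 86 × 2 = 172.
The 5 extra days are Friday, Saturday, Sunday, Monday, Tuesday — 2 of them qualify.
Total: 172 + 2 = 174.

174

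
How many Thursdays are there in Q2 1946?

April 1, 1946 is a Monday.
The range spans 91 days (inclusive of both endpoints).
91 = 7 × 13, so the span is exactly 13 full weeks.
Each full week contributes one Thursday: 13 so far.

13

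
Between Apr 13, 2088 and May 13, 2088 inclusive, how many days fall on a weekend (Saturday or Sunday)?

Apr 13, 2088 is a Tuesday.
The range spans 31 days (inclusive of both endpoints).
31 = 7 × 4 + 3, so there are 4 full weeks plus 3 extra days.
Each full week contributes 2 weekend days (Sat, Sun): 4 × 2 = 8.
The 3 extra days are Tue, Wed, Thu — none qualify.
Total: 8 + 0 = 8.

8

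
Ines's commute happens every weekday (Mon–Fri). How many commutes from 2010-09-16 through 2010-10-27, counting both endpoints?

2010-09-16 is a Thursday.
The range spans 42 days (inclusive of both endpoints).
42 = 7 × 6, so the span is exactly 6 full weeks.
Each full week contributes 5 weekdays (Mon–Fri): 6 × 5 = 30.

30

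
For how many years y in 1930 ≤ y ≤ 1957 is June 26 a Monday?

Day of week of June 26 in each year:
1930: Thu, 1931: Fri, 1932: Sun, 1933: Mon ✓, 1934: Tue, 1935: Wed, 1936: Fri, 1937: Sat, 1938: Sun, 1939: Mon ✓, 1940: Wed, 1941: Thu, 1942: Fri, 1943: Sat, 1944: Mon ✓, 1945: Tue, 1946: Wed, 1947: Thu, 1948: Sat, 1949: Sun, 1950: Mon ✓, 1951: Tue, 1952: Thu, 1953: Fri, 1954: Sat, 1955: Sun, 1956: Tue, 1957: Wed
Mondays: 1933, 1939, 1944, 1950.

4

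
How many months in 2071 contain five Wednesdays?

4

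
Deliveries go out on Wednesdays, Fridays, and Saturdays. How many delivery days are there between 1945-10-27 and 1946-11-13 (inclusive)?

164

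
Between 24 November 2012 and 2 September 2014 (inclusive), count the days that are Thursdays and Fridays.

184

24 November 2012 is a Saturday.
The range spans 648 days (inclusive of both endpoints).
648 = 7 × 92 + 4, so there are 92 full weeks plus 4 extra days.
Each full week contributes 2 days from the set (Thu, Fri): 92 × 2 = 184.
The 4 extra days are Sat, Sun, Mon, Tue — none qualify.
Total: 184 + 0 = 184.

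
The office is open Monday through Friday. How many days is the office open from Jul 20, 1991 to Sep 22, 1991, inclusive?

45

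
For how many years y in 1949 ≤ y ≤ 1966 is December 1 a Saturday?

Day of week of December 1 in each year:
1949: Thu, 1950: Fri, 1951: Sat ✓, 1952: Mon, 1953: Tue, 1954: Wed, 1955: Thu, 1956: Sat ✓, 1957: Sun, 1958: Mon, 1959: Tue, 1960: Thu, 1961: Fri, 1962: Sat ✓, 1963: Sun, 1964: Tue, 1965: Wed, 1966: Thu
Saturdays: 1951, 1956, 1962.

3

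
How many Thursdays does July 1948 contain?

5

1 July 1948 is a Thursday.
That's 31 days from start to end, counting both.
31 = 7 × 4 + 3, so there are 4 full weeks plus 3 extra days.
Each full week contributes one Thursday: 4 so far.
The 3 extra days are Thu, Fri, Sat — 1 of them qualifies.
Total: 4 + 1 = 5.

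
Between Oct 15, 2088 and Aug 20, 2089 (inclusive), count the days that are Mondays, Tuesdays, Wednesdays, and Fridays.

177

Oct 15, 2088 is a Friday.
The range spans 310 days (inclusive of both endpoints).
310 = 7 × 44 + 2, so there are 44 full weeks plus 2 extra days.
Each full week contributes 4 days from the set (Mon, Tue, Wed, Fri): 44 × 4 = 176.
The 2 extra days are Fri, Sat — 1 of them qualifies.
Total: 176 + 1 = 177.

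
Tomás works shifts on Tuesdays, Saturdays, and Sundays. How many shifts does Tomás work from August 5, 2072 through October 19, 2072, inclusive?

August 5, 2072 is a Friday.
From August 5, 2072 to October 19, 2072 is 76 days inclusive.
76 = 7 × 10 + 6, so there are 10 full weeks plus 6 extra days.
Each full week contributes 3 days from the set (Tue, Sat, Sun): 10 × 3 = 30.
The 6 extra days are Fri, Sat, Sun, Mon, Tue, Wed — 3 of them qualify.
Total: 30 + 3 = 33.

33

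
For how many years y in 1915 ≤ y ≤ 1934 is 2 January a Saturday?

3

Day of week of January 2 in each year:
1915: Sat ✓, 1916: Sun, 1917: Tue, 1918: Wed, 1919: Thu, 1920: Fri, 1921: Sun, 1922: Mon, 1923: Tue, 1924: Wed, 1925: Fri, 1926: Sat ✓, 1927: Sun, 1928: Mon, 1929: Wed, 1930: Thu, 1931: Fri, 1932: Sat ✓, 1933: Mon, 1934: Tue
Saturdays: 1915, 1926, 1932.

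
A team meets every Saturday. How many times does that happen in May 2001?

May 1, 2001 is a Tuesday.
From May 1, 2001 to May 31, 2001 is 31 days inclusive.
31 = 7 × 4 + 3, so there are 4 full weeks plus 3 extra days.
Each full week contributes one Saturday: 4 so far.
The 3 extra days are Tue, Wed, Thu — none qualify.
Total: 4 + 0 = 4.

4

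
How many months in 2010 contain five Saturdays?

A month has five Saturdays exactly when Saturday falls within its first (length − 28) days.
Jan: 31 days, starts Fri → 5 of Fri, Sat, Sun ✓
Feb: 28 days, starts Mon → 5 of (none)
Mar: 31 days, starts Mon → 5 of Mon, Tue, Wed
Apr: 30 days, starts Thu → 5 of Thu, Fri
May: 31 days, starts Sat → 5 of Sat, Sun, Mon ✓
Jun: 30 days, starts Tue → 5 of Tue, Wed
Jul: 31 days, starts Thu → 5 of Thu, Fri, Sat ✓
Aug: 31 days, starts Sun → 5 of Sun, Mon, Tue
Sep: 30 days, starts Wed → 5 of Wed, Thu
Oct: 31 days, starts Fri → 5 of Fri, Sat, Sun ✓
Nov: 30 days, starts Mon → 5 of Mon, Tue
Dec: 31 days, starts Wed → 5 of Wed, Thu, Fri
Months with five Saturdays: Jan, May, Jul, Oct.

4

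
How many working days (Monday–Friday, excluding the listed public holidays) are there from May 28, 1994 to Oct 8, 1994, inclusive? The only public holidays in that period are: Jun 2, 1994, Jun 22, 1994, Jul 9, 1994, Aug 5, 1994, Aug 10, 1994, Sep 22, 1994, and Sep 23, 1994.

89 working days

May 28, 1994 is a Saturday.
The range spans 134 days (inclusive of both endpoints).
134 = 7 × 19 + 1, so there are 19 full weeks plus 1 extra day.
Each full week contributes 5 weekdays (Mon–Fri): 19 × 5 = 95.
The 1 extra day is Saturday — none qualify.
Total: 95 + 0 = 95.
Holidays: Jun 2, 1994 (Thu); Jun 22, 1994 (Wed); Jul 9, 1994 (Sat); Aug 5, 1994 (Fri); Aug 10, 1994 (Wed); Sep 22, 1994 (Thu); Sep 23, 1994 (Fri).
6 of the 7 holidays fall on weekdays; the rest are weekends and were already excluded.
Business days: 95 − 6 = 89.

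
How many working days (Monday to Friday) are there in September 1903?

Sep 1, 1903 is a Tuesday.
From Sep 1, 1903 to Sep 30, 1903 is 30 days inclusive.
30 = 7 × 4 + 2, so there are 4 full weeks plus 2 extra days.
Each full week contributes 5 weekdays (Mon–Fri): 4 × 5 = 20.
The 2 extra days are Tuesday, Wednesday — 2 of them qualify.
Total: 20 + 2 = 22.

22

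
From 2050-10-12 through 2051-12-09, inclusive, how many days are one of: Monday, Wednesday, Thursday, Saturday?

2050-10-12 is a Wednesday.
That's 424 days from start to end, counting both.
424 = 7 × 60 + 4, so there are 60 full weeks plus 4 extra days.
Each full week contributes 4 days from the set (Mon, Wed, Thu, Sat): 60 × 4 = 240.
The 4 extra days are Wednesday, Thursday, Friday, Saturday — 3 of them qualify.
Total: 240 + 3 = 243.

243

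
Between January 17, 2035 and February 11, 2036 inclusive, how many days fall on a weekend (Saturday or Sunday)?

112

January 17, 2035 is a Wednesday.
That's 391 days from start to end, counting both.
391 = 7 × 55 + 6, so there are 55 full weeks plus 6 extra days.
Each full week contributes 2 weekend days (Sat, Sun): 55 × 2 = 110.
The 6 extra days are Wednesday, Thursday, Friday, Saturday, Sunday, Monday — 2 of them qualify.
Total: 110 + 2 = 112.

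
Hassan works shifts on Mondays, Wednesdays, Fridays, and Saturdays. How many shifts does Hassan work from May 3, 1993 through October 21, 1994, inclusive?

307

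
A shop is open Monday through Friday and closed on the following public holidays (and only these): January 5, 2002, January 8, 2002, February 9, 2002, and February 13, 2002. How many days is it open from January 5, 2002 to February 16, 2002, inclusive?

January 5, 2002 is a Saturday.
That's 43 days from start to end, counting both.
43 = 7 × 6 + 1, so there are 6 full weeks plus 1 extra day.
Each full week contributes 5 weekdays (Mon–Fri): 6 × 5 = 30.
The 1 extra day is Saturday — none qualify.
Total: 30 + 0 = 30.
Holidays: January 5, 2002 (Sat); January 8, 2002 (Tue); February 9, 2002 (Sat); February 13, 2002 (Wed).
2 of the 4 holidays fall on weekdays; the rest are weekends and were already excluded.
Business days: 30 − 2 = 28.

28 working days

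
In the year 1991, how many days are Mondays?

52

Jan 1, 1991 is a Tuesday.
That's 365 days from start to end, counting both.
365 = 7 × 52 + 1, so there are 52 full weeks plus 1 extra day.
Each full week contributes one Monday: 52 so far.
The 1 extra day is Tue — none qualify.
Total: 52 + 0 = 52.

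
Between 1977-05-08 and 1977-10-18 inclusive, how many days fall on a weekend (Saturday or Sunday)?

1977-05-08 is a Sunday.
From 1977-05-08 to 1977-10-18 is 164 days inclusive.
164 = 7 × 23 + 3, so there are 23 full weeks plus 3 extra days.
Each full week contributes 2 weekend days (Sat, Sun): 23 × 2 = 46.
The 3 extra days are Sun, Mon, Tue — 1 of them qualifies.
Total: 46 + 1 = 47.

47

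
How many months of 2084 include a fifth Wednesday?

4

A month has five Wednesdays exactly when Wednesday falls within its first (length − 28) days.
Jan: 31 days, starts Sat → 5 of Sat, Sun, Mon
Feb: 29 days, starts Tue → 5 of Tue
Mar: 31 days, starts Wed → 5 of Wed, Thu, Fri ✓
Apr: 30 days, starts Sat → 5 of Sat, Sun
May: 31 days, starts Mon → 5 of Mon, Tue, Wed ✓
Jun: 30 days, starts Thu → 5 of Thu, Fri
Jul: 31 days, starts Sat → 5 of Sat, Sun, Mon
Aug: 31 days, starts Tue → 5 of Tue, Wed, Thu ✓
Sep: 30 days, starts Fri → 5 of Fri, Sat
Oct: 31 days, starts Sun → 5 of Sun, Mon, Tue
Nov: 30 days, starts Wed → 5 of Wed, Thu ✓
Dec: 31 days, starts Fri → 5 of Fri, Sat, Sun
Months with five Wednesdays: Mar, May, Aug, Nov.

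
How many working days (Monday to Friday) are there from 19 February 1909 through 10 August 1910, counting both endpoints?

19 February 1909 is a Friday.
From 19 February 1909 to 10 August 1910 is 538 days inclusive.
538 = 7 × 76 + 6, so there are 76 full weeks plus 6 extra days.
Each full week contributes 5 weekdays (Mon–Fri): 76 × 5 = 380.
The 6 extra days are Friday, Saturday, Sunday, Monday, Tuesday, Wednesday — 4 of them qualify.
Total: 380 + 4 = 384.

384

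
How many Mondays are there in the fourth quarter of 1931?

Oct 1, 1931 is a Thursday.
The range spans 92 days (inclusive of both endpoints).
92 = 7 × 13 + 1, so there are 13 full weeks plus 1 extra day.
Each full week contributes one Monday: 13 so far.
The 1 extra day is Thu — none qualify.
Total: 13 + 0 = 13.

13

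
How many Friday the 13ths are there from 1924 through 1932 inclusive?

16

Friday-the-13ths by year:
1924: Jun
1925: Feb, Mar, Nov
1926: Aug
1927: May
1928: Jan, Apr, Jul
1929: Sep, Dec
1930: Jun
1931: Feb, Mar, Nov
1932: May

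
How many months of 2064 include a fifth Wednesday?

A month has five Wednesdays exactly when Wednesday falls within its first (length − 28) days.
Jan: 31 days, starts Tue → 5 of Tue, Wed, Thu ✓
Feb: 29 days, starts Fri → 5 of Fri
Mar: 31 days, starts Sat → 5 of Sat, Sun, Mon
Apr: 30 days, starts Tue → 5 of Tue, Wed ✓
May: 31 days, starts Thu → 5 of Thu, Fri, Sat
Jun: 30 days, starts Sun → 5 of Sun, Mon
Jul: 31 days, starts Tue → 5 of Tue, Wed, Thu ✓
Aug: 31 days, starts Fri → 5 of Fri, Sat, Sun
Sep: 30 days, starts Mon → 5 of Mon, Tue
Oct: 31 days, starts Wed → 5 of Wed, Thu, Fri ✓
Nov: 30 days, starts Sat → 5 of Sat, Sun
Dec: 31 days, starts Mon → 5 of Mon, Tue, Wed ✓
Months with five Wednesdays: Jan, Apr, Jul, Oct, Dec.

5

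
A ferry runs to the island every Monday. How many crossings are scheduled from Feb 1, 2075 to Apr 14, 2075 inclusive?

10

Feb 1, 2075 is a Friday.
That's 73 days from start to end, counting both.
73 = 7 × 10 + 3, so there are 10 full weeks plus 3 extra days.
Each full week contributes one Monday: 10 so far.
The 3 extra days are Friday, Saturday, Sunday — none qualify.
Total: 10 + 0 = 10.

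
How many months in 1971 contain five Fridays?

A month has five Fridays exactly when Friday falls within its first (length − 28) days.
Jan: 31 days, starts Fri → 5 of Fri, Sat, Sun ✓
Feb: 28 days, starts Mon → 5 of (none)
Mar: 31 days, starts Mon → 5 of Mon, Tue, Wed
Apr: 30 days, starts Thu → 5 of Thu, Fri ✓
May: 31 days, starts Sat → 5 of Sat, Sun, Mon
Jun: 30 days, starts Tue → 5 of Tue, Wed
Jul: 31 days, starts Thu → 5 of Thu, Fri, Sat ✓
Aug: 31 days, starts Sun → 5 of Sun, Mon, Tue
Sep: 30 days, starts Wed → 5 of Wed, Thu
Oct: 31 days, starts Fri → 5 of Fri, Sat, Sun ✓
Nov: 30 days, starts Mon → 5 of Mon, Tue
Dec: 31 days, starts Wed → 5 of Wed, Thu, Fri ✓
Months with five Fridays: Jan, Apr, Jul, Oct, Dec.

5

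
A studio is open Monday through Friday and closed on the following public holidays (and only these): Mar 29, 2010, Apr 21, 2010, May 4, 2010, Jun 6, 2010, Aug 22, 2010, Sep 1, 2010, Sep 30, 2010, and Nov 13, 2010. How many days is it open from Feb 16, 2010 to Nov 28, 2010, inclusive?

199 business days

Feb 16, 2010 is a Tuesday.
The range spans 286 days (inclusive of both endpoints).
286 = 7 × 40 + 6, so there are 40 full weeks plus 6 extra days.
Each full week contributes 5 weekdays (Mon–Fri): 40 × 5 = 200.
The 6 extra days are Tue, Wed, Thu, Fri, Sat, Sun — 4 of them qualify.
Total: 200 + 4 = 204.
Holidays: Mar 29, 2010 (Mon); Apr 21, 2010 (Wed); May 4, 2010 (Tue); Jun 6, 2010 (Sun); Aug 22, 2010 (Sun); Sep 1, 2010 (Wed); Sep 30, 2010 (Thu); Nov 13, 2010 (Sat).
5 of the 8 holidays fall on weekdays; the rest are weekends and were already excluded.
Business days: 204 − 5 = 199.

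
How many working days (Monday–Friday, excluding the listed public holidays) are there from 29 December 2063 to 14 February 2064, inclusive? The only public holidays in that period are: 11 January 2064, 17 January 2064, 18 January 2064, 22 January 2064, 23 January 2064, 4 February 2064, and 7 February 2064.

29 December 2063 is a Saturday.
From 29 December 2063 to 14 February 2064 is 48 days inclusive.
48 = 7 × 6 + 6, so there are 6 full weeks plus 6 extra days.
Each full week contributes 5 weekdays (Mon–Fri): 6 × 5 = 30.
The 6 extra days are Sat, Sun, Mon, Tue, Wed, Thu — 4 of them qualify.
Total: 30 + 4 = 34.
Holidays: 11 January 2064 (Fri); 17 January 2064 (Thu); 18 January 2064 (Fri); 22 January 2064 (Tue); 23 January 2064 (Wed); 4 February 2064 (Mon); 7 February 2064 (Thu).
All 7 holidays fall on weekdays, so subtract 7.
Business days: 34 − 7 = 27.

27 working days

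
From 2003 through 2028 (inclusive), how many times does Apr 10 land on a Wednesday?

Day of week of April 10 in each year:
2003: Thu, 2004: Sat, 2005: Sun, 2006: Mon, 2007: Tue, 2008: Thu, 2009: Fri, 2010: Sat, 2011: Sun, 2012: Tue, 2013: Wed ✓, 2014: Thu, 2015: Fri, 2016: Sun, 2017: Mon, 2018: Tue, 2019: Wed ✓, 2020: Fri, 2021: Sat, 2022: Sun, 2023: Mon, 2024: Wed ✓, 2025: Thu, 2026: Fri, 2027: Sat, 2028: Mon
Wednesdays: 2013, 2019, 2024.

3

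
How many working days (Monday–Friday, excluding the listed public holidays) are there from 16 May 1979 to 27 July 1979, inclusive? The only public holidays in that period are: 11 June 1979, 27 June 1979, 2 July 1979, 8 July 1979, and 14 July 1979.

16 May 1979 is a Wednesday.
The range spans 73 days (inclusive of both endpoints).
73 = 7 × 10 + 3, so there are 10 full weeks plus 3 extra days.
Each full week contributes 5 weekdays (Mon–Fri): 10 × 5 = 50.
The 3 extra days are Wednesday, Thursday, Friday — 3 of them qualify.
Total: 50 + 3 = 53.
Holidays: 11 June 1979 (Mon); 27 June 1979 (Wed); 2 July 1979 (Mon); 8 July 1979 (Sun); 14 July 1979 (Sat).
3 of the 5 holidays fall on weekdays; the rest are weekends and were already excluded.
Business days: 53 − 3 = 50.

50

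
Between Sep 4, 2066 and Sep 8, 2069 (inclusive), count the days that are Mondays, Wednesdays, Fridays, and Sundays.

Sep 4, 2066 is a Saturday.
From Sep 4, 2066 to Sep 8, 2069 is 1101 days inclusive.
1101 = 7 × 157 + 2, so there are 157 full weeks plus 2 extra days.
Each full week contributes 4 days from the set (Mon, Wed, Fri, Sun): 157 × 4 = 628.
The 2 extra days are Sat, Sun — 1 of them qualifies.
Total: 628 + 1 = 629.

629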